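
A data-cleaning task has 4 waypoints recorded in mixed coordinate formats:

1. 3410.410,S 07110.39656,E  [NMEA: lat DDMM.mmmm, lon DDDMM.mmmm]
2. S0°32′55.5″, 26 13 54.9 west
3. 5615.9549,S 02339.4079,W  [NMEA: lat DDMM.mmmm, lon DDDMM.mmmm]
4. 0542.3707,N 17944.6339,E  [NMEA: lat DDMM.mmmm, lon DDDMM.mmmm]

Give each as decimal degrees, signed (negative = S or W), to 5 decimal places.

1. -34.17350, 71.17328
2. -0.54875, -26.23192
3. -56.26592, -23.65680
4. 5.70618, 179.74390

Point 1:
  φ: split at 2 digits → 34° and 10.41′; 34 + 10.41/60 = 34.173500
  S ⇒ negate
  Longitude: degrees = first 3 digits = 71, minutes = 10.39656; 71 + 10.39656/60 = 71.173276
  E ⇒ keep positive
Point 2:
  φ: 32′ + 55.5″ = 32.92500′; 0 + 32.92500/60 = 0.548750
  hemisphere S, so the sign is −
  Longitude: 13′ + 54.9″ = 13.91500′; 26 + 13.91500/60 = 26.231917
  W ⇒ negate
Point 3:
  Latitude: split at 2 digits → 56° and 15.9549′; 56 + 15.9549/60 = 56.265915
  S → negative
  Lon: split at 3 digits → 023° and 39.4079′; 23 + 39.4079/60 = 23.656798
  hemisphere W, so the sign is −
Point 4:
  Lat: degrees = first 2 digits = 5, minutes = 42.3707; 5 + 42.3707/60 = 5.706178
  N ⇒ keep positive
  Longitude: degrees = first 3 digits = 179, minutes = 44.6339; 179 + 44.6339/60 = 179.743898
  E → positive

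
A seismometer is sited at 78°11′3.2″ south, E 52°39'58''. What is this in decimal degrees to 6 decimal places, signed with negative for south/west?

φ: 11′ + 3.2″ = 11.05333′; 78 + 11.05333/60 = 78.1842222
S ⇒ negate
λ: 52° + 39/60 + 58/3600 = 52 + 0.650000 + 0.016111 = 52.6661111
E → positive

-78.184222, 52.666111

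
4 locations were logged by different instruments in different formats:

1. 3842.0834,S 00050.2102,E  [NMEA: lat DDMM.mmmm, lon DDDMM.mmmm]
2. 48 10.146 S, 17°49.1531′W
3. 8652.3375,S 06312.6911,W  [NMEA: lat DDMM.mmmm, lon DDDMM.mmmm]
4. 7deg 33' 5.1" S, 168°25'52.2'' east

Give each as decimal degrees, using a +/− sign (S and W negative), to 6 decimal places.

1. -38.701390, 0.836837
2. -48.169100, -17.819218
3. -86.872292, -63.211518
4. -7.551417, 168.431167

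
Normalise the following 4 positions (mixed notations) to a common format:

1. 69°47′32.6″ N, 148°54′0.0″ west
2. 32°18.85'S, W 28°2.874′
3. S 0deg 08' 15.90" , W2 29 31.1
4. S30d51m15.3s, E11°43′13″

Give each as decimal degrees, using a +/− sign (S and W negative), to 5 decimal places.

Point 1:
  φ: 69 + 47/60 + 32.6/3600 = 69.792389
  N ⇒ keep positive
  Longitude: 148 + 54/60 + 0/3600 = 148.900000
  W ⇒ negate
Point 2:
  φ: 18.85′ = 0.314167°; total 32.314167
  hemisphere S, so the sign is −
  Lon: 28 + 2.874/60 = 28.047900
  W ⇒ negate
Point 3:
  Latitude: 0° + 8/60 + 15.9/3600 = 0 + 0.133333 + 0.004417 = 0.137750
  S ⇒ negate
  λ: 2° + 29/60 + 31.1/3600 = 2 + 0.483333 + 0.008639 = 2.491972
  W ⇒ negate
Point 4:
  Latitude: 30 + 51/60 + 15.3/3600 = 30.854250
  hemisphere S, so the sign is −
  λ: 43′ + 13″ = 43.21667′; 11 + 43.21667/60 = 11.720278
  E → positive

1. 69.79239, -148.90000
2. -32.31417, -28.04790
3. -0.13775, -2.49197
4. -30.85425, 11.72028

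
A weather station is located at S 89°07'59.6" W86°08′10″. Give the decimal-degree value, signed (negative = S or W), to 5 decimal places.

Latitude: 7′ + 59.6″ = 7.99333′; 89 + 7.99333/60 = 89.133222
S ⇒ negate
Lon: 86° + 8/60 + 10/3600 = 86 + 0.133333 + 0.002778 = 86.136111
W ⇒ negate

-89.13322, -86.13611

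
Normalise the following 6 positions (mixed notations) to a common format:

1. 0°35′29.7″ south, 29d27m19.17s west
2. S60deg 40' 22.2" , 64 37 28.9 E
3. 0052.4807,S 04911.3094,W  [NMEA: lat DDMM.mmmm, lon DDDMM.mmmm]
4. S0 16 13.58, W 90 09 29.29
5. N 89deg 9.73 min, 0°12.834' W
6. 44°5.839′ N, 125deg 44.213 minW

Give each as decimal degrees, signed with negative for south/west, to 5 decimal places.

Point 1:
  φ: 0 + 35/60 + 29.7/3600 = 0.591583
  S → negative
  Lon: 27′ + 19.17″ = 27.31950′; 29 + 27.31950/60 = 29.455325
  W → negative
Point 2:
  Latitude: 60° + 40/60 + 22.2/3600 = 60 + 0.666667 + 0.006167 = 60.672833
  S ⇒ negate
  Lon: 37′ + 28.9″ = 37.48167′; 64 + 37.48167/60 = 64.624694
  E → positive
Point 3:
  φ: degrees = first 2 digits = 0, minutes = 52.4807; 0 + 52.4807/60 = 0.874678
  S ⇒ negate
  Lon: split at 3 digits → 049° and 11.3094′; 49 + 11.3094/60 = 49.188490
  W → negative
Point 4:
  Lat: 0° + 16/60 + 13.58/3600 = 0 + 0.266667 + 0.003772 = 0.270439
  hemisphere S, so the sign is −
  Longitude: 90 + 9/60 + 29.29/3600 = 90.158136
  W → negative
Point 5:
  Latitude: 9.73′ = 0.162167°; total 89.162167
  N ⇒ keep positive
  Lon: 0 + 12.834/60 = 0.213900
  W ⇒ negate
Point 6:
  φ: 5.839′ = 0.097317°; total 44.097317
  N → positive
  λ: 125 + 44.213/60 = 125.736883
  W → negative

1. -0.59158, -29.45533
2. -60.67283, 64.62469
3. -0.87468, -49.18849
4. -0.27044, -90.15814
5. 89.16217, -0.21390
6. 44.09732, -125.73688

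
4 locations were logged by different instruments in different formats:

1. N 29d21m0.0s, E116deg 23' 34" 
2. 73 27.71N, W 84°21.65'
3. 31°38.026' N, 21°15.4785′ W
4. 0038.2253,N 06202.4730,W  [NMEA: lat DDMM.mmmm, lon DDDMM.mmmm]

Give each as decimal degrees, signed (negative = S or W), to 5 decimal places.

1. 29.35000, 116.39278
2. 73.46183, -84.36083
3. 31.63377, -21.25798
4. 0.63709, -62.04122

Point 1:
  Lat: 29 + 21/60 + 0/3600 = 29.350000
  N → positive
  Longitude: 116 + 23/60 + 34/3600 = 116.392778
  E → positive
Point 2:
  Latitude: 73 + 27.71/60 = 73.461833
  N ⇒ keep positive
  Longitude: 84 + 21.65/60 = 84.360833
  W → negative
Point 3:
  φ: 31 + 38.026/60 = 31.633767
  N → positive
  λ: 21 + 15.4785/60 = 21.257975
  W ⇒ negate
Point 4:
  Latitude: split at 2 digits → 00° and 38.2253′; 0 + 38.2253/60 = 0.637088
  N ⇒ keep positive
  λ: split at 3 digits → 062° and 2.473′; 62 + 2.473/60 = 62.041217
  hemisphere W, so the sign is −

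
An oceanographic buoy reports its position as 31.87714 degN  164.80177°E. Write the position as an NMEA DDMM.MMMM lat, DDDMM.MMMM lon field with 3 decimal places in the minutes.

φ: 31° + 0.877140 × 60 = 31° 52.62840′
Lon: 164° + 0.801770 × 60 = 164° 48.10620′

3152.628,N / 16448.106,E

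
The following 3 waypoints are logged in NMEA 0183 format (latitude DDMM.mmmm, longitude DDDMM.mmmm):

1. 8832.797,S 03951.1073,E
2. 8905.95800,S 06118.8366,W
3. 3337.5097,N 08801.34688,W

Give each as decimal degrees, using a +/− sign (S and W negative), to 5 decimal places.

Point 1:
  φ: split at 2 digits → 88° and 32.797′; 88 + 32.797/60 = 88.546617
  hemisphere S, so the sign is −
  Longitude: split at 3 digits → 039° and 51.1073′; 39 + 51.1073/60 = 39.851788
  E ⇒ keep positive
Point 2:
  Latitude: degrees = first 2 digits = 89, minutes = 5.958; 89 + 5.958/60 = 89.099300
  hemisphere S, so the sign is −
  Longitude: degrees = first 3 digits = 61, minutes = 18.8366; 61 + 18.8366/60 = 61.313943
  W → negative
Point 3:
  φ: split at 2 digits → 33° and 37.5097′; 33 + 37.5097/60 = 33.625162
  N → positive
  Longitude: degrees = first 3 digits = 88, minutes = 1.34688; 88 + 1.34688/60 = 88.022448
  W → negative

1. -88.54662, 39.85179
2. -89.09930, -61.31394
3. 33.62516, -88.02245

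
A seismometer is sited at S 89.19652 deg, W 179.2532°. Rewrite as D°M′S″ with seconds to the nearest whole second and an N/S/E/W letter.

Latitude: 0.196520° → 11.79120′; 0.79120 × 60 = 47.47″
Lon: whole degrees 179; 15.19200′ → 15′ and 11.52″

89°11′47″ S, 179°15′12″ W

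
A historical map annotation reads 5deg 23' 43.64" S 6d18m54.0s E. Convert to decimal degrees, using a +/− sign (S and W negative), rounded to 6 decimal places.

-5.395456, 6.315000

Lat: 5° + 23/60 + 43.64/3600 = 5 + 0.383333 + 0.012122 = 5.3954556
hemisphere S, so the sign is −
Lon: 6° + 18/60 + 54/3600 = 6 + 0.300000 + 0.015000 = 6.3150000
E ⇒ keep positive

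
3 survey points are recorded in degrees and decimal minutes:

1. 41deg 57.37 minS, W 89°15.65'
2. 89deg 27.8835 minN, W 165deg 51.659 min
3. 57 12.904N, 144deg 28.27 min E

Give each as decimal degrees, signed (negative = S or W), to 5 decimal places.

Point 1:
  Lat: 41 + 57.37/60 = 41.956167
  hemisphere S, so the sign is −
  Lon: 89 + 15.65/60 = 89.260833
  hemisphere W, so the sign is −
Point 2:
  Latitude: 27.8835′ = 0.464725°; total 89.464725
  N ⇒ keep positive
  Longitude: 165 + 51.659/60 = 165.860983
  W → negative
Point 3:
  φ: 57 + 12.904/60 = 57.215067
  N ⇒ keep positive
  λ: 144 + 28.27/60 = 144.471167
  E → positive

1. -41.95617, -89.26083
2. 89.46473, -165.86098
3. 57.21507, 144.47117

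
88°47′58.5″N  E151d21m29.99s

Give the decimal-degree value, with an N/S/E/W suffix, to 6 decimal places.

Lat: 47′ + 58.5″ = 47.97500′; 88 + 47.97500/60 = 88.7995833
Lon: 151 + 21/60 + 29.99/3600 = 151.3583306

88.799583° N, 151.358331° E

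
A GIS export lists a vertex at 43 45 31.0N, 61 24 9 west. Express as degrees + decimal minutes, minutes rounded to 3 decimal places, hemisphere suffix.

43° 45.517′ N, 61° 24.150′ W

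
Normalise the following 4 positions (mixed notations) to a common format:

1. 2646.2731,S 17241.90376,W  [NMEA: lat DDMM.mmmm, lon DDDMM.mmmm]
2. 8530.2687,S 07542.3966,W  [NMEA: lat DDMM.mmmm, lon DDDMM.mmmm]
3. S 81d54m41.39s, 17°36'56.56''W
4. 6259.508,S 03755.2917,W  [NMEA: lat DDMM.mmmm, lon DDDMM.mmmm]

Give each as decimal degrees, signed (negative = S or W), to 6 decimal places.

Point 1:
  Latitude: split at 2 digits → 26° and 46.2731′; 26 + 46.2731/60 = 26.7712183
  S ⇒ negate
  Lon: split at 3 digits → 172° and 41.90376′; 172 + 41.90376/60 = 172.6983960
  W ⇒ negate
Point 2:
  Latitude: degrees = first 2 digits = 85, minutes = 30.2687; 85 + 30.2687/60 = 85.5044783
  S → negative
  Lon: split at 3 digits → 075° and 42.3966′; 75 + 42.3966/60 = 75.7066100
  W ⇒ negate
Point 3:
  φ: 81 + 54/60 + 41.39/3600 = 81.9114972
  S → negative
  Lon: 17 + 36/60 + 56.56/3600 = 17.6157111
  W ⇒ negate
Point 4:
  φ: split at 2 digits → 62° and 59.508′; 62 + 59.508/60 = 62.9918000
  S → negative
  λ: split at 3 digits → 037° and 55.2917′; 37 + 55.2917/60 = 37.9215283
  W → negative

1. -26.771218, -172.698396
2. -85.504478, -75.706610
3. -81.911497, -17.615711
4. -62.991800, -37.921528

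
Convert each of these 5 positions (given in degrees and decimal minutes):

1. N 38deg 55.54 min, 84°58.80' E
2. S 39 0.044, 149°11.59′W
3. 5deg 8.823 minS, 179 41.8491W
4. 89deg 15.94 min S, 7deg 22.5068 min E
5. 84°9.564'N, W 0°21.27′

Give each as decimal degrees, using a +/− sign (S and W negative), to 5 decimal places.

Point 1:
  Lat: 38 + 55.54/60 = 38.925667
  N → positive
  λ: 58.8′ = 0.980000°; total 84.980000
  E → positive
Point 2:
  Latitude: 0.044′ = 0.000733°; total 39.000733
  S → negative
  Longitude: 149 + 11.59/60 = 149.193167
  hemisphere W, so the sign is −
Point 3:
  φ: 8.823′ = 0.147050°; total 5.147050
  hemisphere S, so the sign is −
  Longitude: 179 + 41.8491/60 = 179.697485
  W ⇒ negate
Point 4:
  Lat: 89 + 15.94/60 = 89.265667
  S → negative
  Lon: 22.5068′ = 0.375113°; total 7.375113
  E ⇒ keep positive
Point 5:
  Lat: 84 + 9.564/60 = 84.159400
  N → positive
  λ: 21.27′ = 0.354500°; total 0.354500
  W → negative

1. 38.92567, 84.98000
2. -39.00073, -149.19317
3. -5.14705, -179.69749
4. -89.26567, 7.37511
5. 84.15940, -0.35450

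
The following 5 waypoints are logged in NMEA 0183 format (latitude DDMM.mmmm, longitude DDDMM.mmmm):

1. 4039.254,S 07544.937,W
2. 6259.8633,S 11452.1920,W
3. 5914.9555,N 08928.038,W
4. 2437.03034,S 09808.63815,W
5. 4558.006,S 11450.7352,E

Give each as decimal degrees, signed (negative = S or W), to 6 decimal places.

Point 1:
  φ: degrees = first 2 digits = 40, minutes = 39.254; 40 + 39.254/60 = 40.6542333
  hemisphere S, so the sign is −
  λ: split at 3 digits → 075° and 44.937′; 75 + 44.937/60 = 75.7489500
  W → negative
Point 2:
  Lat: split at 2 digits → 62° and 59.8633′; 62 + 59.8633/60 = 62.9977217
  S → negative
  λ: degrees = first 3 digits = 114, minutes = 52.192; 114 + 52.192/60 = 114.8698667
  W → negative
Point 3:
  Latitude: degrees = first 2 digits = 59, minutes = 14.9555; 59 + 14.9555/60 = 59.2492583
  N → positive
  λ: degrees = first 3 digits = 89, minutes = 28.038; 89 + 28.038/60 = 89.4673000
  W ⇒ negate
Point 4:
  φ: split at 2 digits → 24° and 37.03034′; 24 + 37.03034/60 = 24.6171723
  hemisphere S, so the sign is −
  Lon: degrees = first 3 digits = 98, minutes = 8.63815; 98 + 8.63815/60 = 98.1439692
  W → negative
Point 5:
  Latitude: split at 2 digits → 45° and 58.006′; 45 + 58.006/60 = 45.9667667
  S → negative
  λ: split at 3 digits → 114° and 50.7352′; 114 + 50.7352/60 = 114.8455867
  E ⇒ keep positive

1. -40.654233, -75.748950
2. -62.997722, -114.869867
3. 59.249258, -89.467300
4. -24.617172, -98.143969
5. -45.966767, 114.845587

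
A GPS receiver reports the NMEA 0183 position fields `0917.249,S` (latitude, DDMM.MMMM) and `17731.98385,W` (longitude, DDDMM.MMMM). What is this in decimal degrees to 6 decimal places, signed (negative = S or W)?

-9.287483, -177.533064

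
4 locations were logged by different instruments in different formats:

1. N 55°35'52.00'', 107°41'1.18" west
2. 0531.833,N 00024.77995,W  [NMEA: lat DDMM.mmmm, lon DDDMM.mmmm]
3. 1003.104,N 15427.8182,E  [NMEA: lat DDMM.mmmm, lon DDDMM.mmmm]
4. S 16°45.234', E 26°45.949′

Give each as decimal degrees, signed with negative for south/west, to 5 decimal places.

1. 55.59778, -107.68366
2. 5.53055, -0.41300
3. 10.05173, 154.46364
4. -16.75390, 26.76582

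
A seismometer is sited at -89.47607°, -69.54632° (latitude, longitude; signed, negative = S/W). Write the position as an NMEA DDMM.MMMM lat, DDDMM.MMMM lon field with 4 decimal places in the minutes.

8928.5642,S / 06932.7792,W

Latitude is negative → S; |value| = 89.476070
Lat: fractional part 0.476070 → 28.564200 minutes
Longitude is negative → W; |value| = 69.546320
λ: fractional part 0.546320 → 32.779200 minutes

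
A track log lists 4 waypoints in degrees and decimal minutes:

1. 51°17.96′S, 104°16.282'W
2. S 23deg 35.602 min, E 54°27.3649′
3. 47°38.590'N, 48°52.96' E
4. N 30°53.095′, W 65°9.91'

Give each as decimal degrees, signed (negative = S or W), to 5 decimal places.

Point 1:
  φ: 17.96′ = 0.299333°; total 51.299333
  S → negative
  Longitude: 16.282′ = 0.271367°; total 104.271367
  W ⇒ negate
Point 2:
  Lat: 23 + 35.602/60 = 23.593367
  hemisphere S, so the sign is −
  λ: 27.3649′ = 0.456082°; total 54.456082
  E → positive
Point 3:
  Lat: 38.59′ = 0.643167°; total 47.643167
  N ⇒ keep positive
  Lon: 52.96′ = 0.882667°; total 48.882667
  E → positive
Point 4:
  Latitude: 30 + 53.095/60 = 30.884917
  N ⇒ keep positive
  Lon: 9.91′ = 0.165167°; total 65.165167
  W ⇒ negate

1. -51.29933, -104.27137
2. -23.59337, 54.45608
3. 47.64317, 48.88267
4. 30.88492, -65.16517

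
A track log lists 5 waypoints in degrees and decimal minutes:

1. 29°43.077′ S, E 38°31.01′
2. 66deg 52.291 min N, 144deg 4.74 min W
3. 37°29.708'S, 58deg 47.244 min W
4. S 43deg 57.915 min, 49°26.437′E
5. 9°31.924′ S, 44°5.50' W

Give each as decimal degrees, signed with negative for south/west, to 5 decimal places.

Point 1:
  Latitude: 43.077′ = 0.717950°; total 29.717950
  S ⇒ negate
  λ: 38 + 31.01/60 = 38.516833
  E → positive
Point 2:
  Latitude: 66 + 52.291/60 = 66.871517
  N → positive
  Lon: 4.74′ = 0.079000°; total 144.079000
  W ⇒ negate
Point 3:
  Lat: 29.708′ = 0.495133°; total 37.495133
  hemisphere S, so the sign is −
  Longitude: 47.244′ = 0.787400°; total 58.787400
  W → negative
Point 4:
  Latitude: 57.915′ = 0.965250°; total 43.965250
  S ⇒ negate
  Longitude: 26.437′ = 0.440617°; total 49.440617
  E → positive
Point 5:
  Latitude: 31.924′ = 0.532067°; total 9.532067
  S ⇒ negate
  λ: 44 + 5.5/60 = 44.091667
  W ⇒ negate

1. -29.71795, 38.51683
2. 66.87152, -144.07900
3. -37.49513, -58.78740
4. -43.96525, 49.44062
5. -9.53207, -44.09167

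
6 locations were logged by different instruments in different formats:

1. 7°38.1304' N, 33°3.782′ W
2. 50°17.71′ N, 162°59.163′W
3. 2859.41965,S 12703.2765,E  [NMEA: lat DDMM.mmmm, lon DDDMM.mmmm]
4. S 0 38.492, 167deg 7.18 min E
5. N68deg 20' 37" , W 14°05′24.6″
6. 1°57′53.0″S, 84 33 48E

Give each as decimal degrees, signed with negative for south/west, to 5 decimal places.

Point 1:
  Latitude: 38.1304′ = 0.635507°; total 7.635507
  N ⇒ keep positive
  Longitude: 3.782′ = 0.063033°; total 33.063033
  hemisphere W, so the sign is −
Point 2:
  Lat: 17.71′ = 0.295167°; total 50.295167
  N ⇒ keep positive
  Longitude: 162 + 59.163/60 = 162.986050
  W → negative
Point 3:
  Lat: degrees = first 2 digits = 28, minutes = 59.41965; 28 + 59.41965/60 = 28.990328
  S ⇒ negate
  λ: split at 3 digits → 127° and 3.2765′; 127 + 3.2765/60 = 127.054608
  E ⇒ keep positive
Point 4:
  φ: 38.492′ = 0.641533°; total 0.641533
  S → negative
  Lon: 7.18′ = 0.119667°; total 167.119667
  E ⇒ keep positive
Point 5:
  Lat: 68 + 20/60 + 37/3600 = 68.343611
  N ⇒ keep positive
  Longitude: 14 + 5/60 + 24.6/3600 = 14.090167
  W → negative
Point 6:
  φ: 1 + 57/60 + 53/3600 = 1.964722
  S ⇒ negate
  Lon: 33′ + 48″ = 33.80000′; 84 + 33.80000/60 = 84.563333
  E ⇒ keep positive

1. 7.63551, -33.06303
2. 50.29517, -162.98605
3. -28.99033, 127.05461
4. -0.64153, 167.11967
5. 68.34361, -14.09017
6. -1.96472, 84.56333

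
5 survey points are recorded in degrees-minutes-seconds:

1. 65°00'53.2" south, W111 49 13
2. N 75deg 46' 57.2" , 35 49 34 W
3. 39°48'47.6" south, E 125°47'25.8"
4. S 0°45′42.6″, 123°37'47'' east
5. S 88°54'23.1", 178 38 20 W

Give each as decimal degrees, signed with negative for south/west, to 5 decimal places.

1. -65.01478, -111.82028
2. 75.78256, -35.82611
3. -39.81322, 125.79050
4. -0.76183, 123.62972
5. -88.90642, -178.63889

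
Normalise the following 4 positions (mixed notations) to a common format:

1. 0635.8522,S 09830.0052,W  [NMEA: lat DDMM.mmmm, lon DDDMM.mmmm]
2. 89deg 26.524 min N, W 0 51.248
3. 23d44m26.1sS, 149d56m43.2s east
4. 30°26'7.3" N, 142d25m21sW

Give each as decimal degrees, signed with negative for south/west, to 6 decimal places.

1. -6.597537, -98.500087
2. 89.442067, -0.854133
3. -23.740583, 149.945333
4. 30.435361, -142.422500

Point 1:
  φ: degrees = first 2 digits = 6, minutes = 35.8522; 6 + 35.8522/60 = 6.5975367
  hemisphere S, so the sign is −
  Lon: degrees = first 3 digits = 98, minutes = 30.0052; 98 + 30.0052/60 = 98.5000867
  W → negative
Point 2:
  Latitude: 26.524′ = 0.442067°; total 89.4420667
  N ⇒ keep positive
  λ: 51.248′ = 0.854133°; total 0.8541333
  W ⇒ negate
Point 3:
  Latitude: 23° + 44/60 + 26.1/3600 = 23 + 0.733333 + 0.007250 = 23.7405833
  S ⇒ negate
  Lon: 56′ + 43.2″ = 56.72000′; 149 + 56.72000/60 = 149.9453333
  E → positive
Point 4:
  Latitude: 26′ + 7.3″ = 26.12167′; 30 + 26.12167/60 = 30.4353611
  N → positive
  λ: 142 + 25/60 + 21/3600 = 142.4225000
  W ⇒ negate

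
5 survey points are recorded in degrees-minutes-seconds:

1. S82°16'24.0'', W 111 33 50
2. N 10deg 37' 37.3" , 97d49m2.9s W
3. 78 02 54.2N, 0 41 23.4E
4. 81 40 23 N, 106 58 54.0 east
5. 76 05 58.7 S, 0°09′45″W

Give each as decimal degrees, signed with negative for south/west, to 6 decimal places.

Point 1:
  Latitude: 82 + 16/60 + 24/3600 = 82.2733333
  S → negative
  Lon: 33′ + 50″ = 33.83333′; 111 + 33.83333/60 = 111.5638889
  hemisphere W, so the sign is −
Point 2:
  φ: 10 + 37/60 + 37.3/3600 = 10.6270278
  N → positive
  Longitude: 97° + 49/60 + 2.9/3600 = 97 + 0.816667 + 0.000806 = 97.8174722
  W ⇒ negate
Point 3:
  Latitude: 2′ + 54.2″ = 2.90333′; 78 + 2.90333/60 = 78.0483889
  N → positive
  Longitude: 0° + 41/60 + 23.4/3600 = 0 + 0.683333 + 0.006500 = 0.6898333
  E ⇒ keep positive
Point 4:
  Latitude: 81 + 40/60 + 23/3600 = 81.6730556
  N ⇒ keep positive
  Lon: 106° + 58/60 + 54/3600 = 106 + 0.966667 + 0.015000 = 106.9816667
  E → positive
Point 5:
  Lat: 76 + 5/60 + 58.7/3600 = 76.0996389
  hemisphere S, so the sign is −
  λ: 0 + 9/60 + 45/3600 = 0.1625000
  W → negative

1. -82.273333, -111.563889
2. 10.627028, -97.817472
3. 78.048389, 0.689833
4. 81.673056, 106.981667
5. -76.099639, -0.162500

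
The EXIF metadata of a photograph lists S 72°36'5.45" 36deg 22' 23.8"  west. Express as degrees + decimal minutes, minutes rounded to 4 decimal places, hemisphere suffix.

72° 36.0908′ S, 36° 22.3967′ W

Lat: seconds/60 = 0.09083; minutes = 36 + 0.09083 = 36.090833
Lon: seconds/60 = 0.39667; minutes = 22 + 0.39667 = 22.396667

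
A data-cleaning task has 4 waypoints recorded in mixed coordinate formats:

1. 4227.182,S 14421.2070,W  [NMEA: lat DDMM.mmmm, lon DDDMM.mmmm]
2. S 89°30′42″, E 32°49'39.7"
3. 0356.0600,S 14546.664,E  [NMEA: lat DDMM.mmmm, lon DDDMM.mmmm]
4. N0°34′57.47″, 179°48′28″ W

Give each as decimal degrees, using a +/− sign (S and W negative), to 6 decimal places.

1. -42.453033, -144.353450
2. -89.511667, 32.827694
3. -3.934333, 145.777733
4. 0.582631, -179.807778

Point 1:
  φ: degrees = first 2 digits = 42, minutes = 27.182; 42 + 27.182/60 = 42.4530333
  S → negative
  Lon: degrees = first 3 digits = 144, minutes = 21.207; 144 + 21.207/60 = 144.3534500
  W ⇒ negate
Point 2:
  φ: 30′ + 42″ = 30.70000′; 89 + 30.70000/60 = 89.5116667
  S → negative
  Lon: 32 + 49/60 + 39.7/3600 = 32.8276944
  E ⇒ keep positive
Point 3:
  Lat: split at 2 digits → 03° and 56.06′; 3 + 56.06/60 = 3.9343333
  S → negative
  Lon: degrees = first 3 digits = 145, minutes = 46.664; 145 + 46.664/60 = 145.7777333
  E → positive
Point 4:
  Lat: 34′ + 57.47″ = 34.95783′; 0 + 34.95783/60 = 0.5826306
  N → positive
  Longitude: 48′ + 28″ = 48.46667′; 179 + 48.46667/60 = 179.8077778
  W → negative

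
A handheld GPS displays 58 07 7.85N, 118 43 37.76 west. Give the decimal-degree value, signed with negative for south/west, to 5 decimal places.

58.11885, -118.72716

Lat: 7′ + 7.85″ = 7.13083′; 58 + 7.13083/60 = 58.118847
N ⇒ keep positive
λ: 43′ + 37.76″ = 43.62933′; 118 + 43.62933/60 = 118.727156
hemisphere W, so the sign is −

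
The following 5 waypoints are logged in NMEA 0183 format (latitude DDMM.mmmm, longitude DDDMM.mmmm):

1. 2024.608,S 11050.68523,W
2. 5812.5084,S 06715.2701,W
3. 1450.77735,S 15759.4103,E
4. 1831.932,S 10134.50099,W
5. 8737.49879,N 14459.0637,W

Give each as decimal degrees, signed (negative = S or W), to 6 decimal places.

1. -20.410133, -110.844754
2. -58.208473, -67.254502
3. -14.846289, 157.990172
4. -18.532200, -101.575017
5. 87.624980, -144.984395

Point 1:
  Latitude: split at 2 digits → 20° and 24.608′; 20 + 24.608/60 = 20.4101333
  hemisphere S, so the sign is −
  λ: split at 3 digits → 110° and 50.68523′; 110 + 50.68523/60 = 110.8447538
  W ⇒ negate
Point 2:
  φ: degrees = first 2 digits = 58, minutes = 12.5084; 58 + 12.5084/60 = 58.2084733
  S ⇒ negate
  λ: degrees = first 3 digits = 67, minutes = 15.2701; 67 + 15.2701/60 = 67.2545017
  W ⇒ negate
Point 3:
  Lat: degrees = first 2 digits = 14, minutes = 50.77735; 14 + 50.77735/60 = 14.8462892
  S ⇒ negate
  Longitude: degrees = first 3 digits = 157, minutes = 59.4103; 157 + 59.4103/60 = 157.9901717
  E → positive
Point 4:
  Latitude: degrees = first 2 digits = 18, minutes = 31.932; 18 + 31.932/60 = 18.5322000
  S → negative
  Lon: degrees = first 3 digits = 101, minutes = 34.50099; 101 + 34.50099/60 = 101.5750165
  W → negative
Point 5:
  Latitude: split at 2 digits → 87° and 37.49879′; 87 + 37.49879/60 = 87.6249798
  N ⇒ keep positive
  λ: degrees = first 3 digits = 144, minutes = 59.0637; 144 + 59.0637/60 = 144.9843950
  W ⇒ negate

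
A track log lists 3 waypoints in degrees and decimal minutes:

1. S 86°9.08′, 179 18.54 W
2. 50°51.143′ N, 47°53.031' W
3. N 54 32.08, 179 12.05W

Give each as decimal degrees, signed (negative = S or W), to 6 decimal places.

1. -86.151333, -179.309000
2. 50.852383, -47.883850
3. 54.534667, -179.200833

Point 1:
  φ: 9.08′ = 0.151333°; total 86.1513333
  S → negative
  λ: 18.54′ = 0.309000°; total 179.3090000
  hemisphere W, so the sign is −
Point 2:
  Lat: 50 + 51.143/60 = 50.8523833
  N → positive
  Longitude: 53.031′ = 0.883850°; total 47.8838500
  hemisphere W, so the sign is −
Point 3:
  Latitude: 32.08′ = 0.534667°; total 54.5346667
  N ⇒ keep positive
  Longitude: 179 + 12.05/60 = 179.2008333
  W ⇒ negate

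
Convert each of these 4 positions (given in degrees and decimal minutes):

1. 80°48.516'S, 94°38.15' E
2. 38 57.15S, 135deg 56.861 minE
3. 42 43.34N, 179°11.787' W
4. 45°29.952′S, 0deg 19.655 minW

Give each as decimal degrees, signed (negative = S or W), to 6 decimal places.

Point 1:
  Lat: 48.516′ = 0.808600°; total 80.8086000
  S ⇒ negate
  Longitude: 94 + 38.15/60 = 94.6358333
  E ⇒ keep positive
Point 2:
  φ: 57.15′ = 0.952500°; total 38.9525000
  hemisphere S, so the sign is −
  Longitude: 135 + 56.861/60 = 135.9476833
  E ⇒ keep positive
Point 3:
  Latitude: 42 + 43.34/60 = 42.7223333
  N → positive
  Lon: 11.787′ = 0.196450°; total 179.1964500
  W ⇒ negate
Point 4:
  φ: 29.952′ = 0.499200°; total 45.4992000
  S → negative
  Longitude: 19.655′ = 0.327583°; total 0.3275833
  W → negative

1. -80.808600, 94.635833
2. -38.952500, 135.947683
3. 42.722333, -179.196450
4. -45.499200, -0.327583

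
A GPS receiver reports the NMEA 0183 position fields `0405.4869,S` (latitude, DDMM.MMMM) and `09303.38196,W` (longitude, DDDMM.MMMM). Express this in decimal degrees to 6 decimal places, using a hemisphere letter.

Lat: split at 2 digits → 04° and 5.4869′; 4 + 5.4869/60 = 4.0914483
Lon: degrees = first 3 digits = 93, minutes = 3.38196; 93 + 3.38196/60 = 93.0563660

4.091448° S, 93.056366° W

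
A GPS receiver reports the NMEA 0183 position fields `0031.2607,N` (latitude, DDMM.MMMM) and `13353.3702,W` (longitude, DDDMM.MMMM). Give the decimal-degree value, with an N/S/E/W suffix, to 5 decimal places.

0.52101° N, 133.88950° W

Latitude: degrees = first 2 digits = 0, minutes = 31.2607; 0 + 31.2607/60 = 0.521012
Lon: split at 3 digits → 133° and 53.3702′; 133 + 53.3702/60 = 133.889503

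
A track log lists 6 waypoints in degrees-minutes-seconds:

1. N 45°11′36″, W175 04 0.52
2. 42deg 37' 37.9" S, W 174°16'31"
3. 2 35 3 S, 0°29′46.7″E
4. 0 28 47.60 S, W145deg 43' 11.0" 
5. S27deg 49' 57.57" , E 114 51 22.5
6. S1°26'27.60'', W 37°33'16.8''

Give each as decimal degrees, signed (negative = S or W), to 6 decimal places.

1. 45.193333, -175.066811
2. -42.627194, -174.275278
3. -2.584167, 0.496306
4. -0.479889, -145.719722
5. -27.832658, 114.856250
6. -1.441000, -37.554667

Point 1:
  φ: 45° + 11/60 + 36/3600 = 45 + 0.183333 + 0.010000 = 45.1933333
  N ⇒ keep positive
  Lon: 175° + 4/60 + 0.52/3600 = 175 + 0.066667 + 0.000144 = 175.0668111
  W ⇒ negate
Point 2:
  Latitude: 42° + 37/60 + 37.9/3600 = 42 + 0.616667 + 0.010528 = 42.6271944
  hemisphere S, so the sign is −
  Lon: 16′ + 31″ = 16.51667′; 174 + 16.51667/60 = 174.2752778
  W ⇒ negate
Point 3:
  Lat: 2 + 35/60 + 3/3600 = 2.5841667
  S → negative
  λ: 0° + 29/60 + 46.7/3600 = 0 + 0.483333 + 0.012972 = 0.4963056
  E → positive
Point 4:
  φ: 0° + 28/60 + 47.6/3600 = 0 + 0.466667 + 0.013222 = 0.4798889
  hemisphere S, so the sign is −
  λ: 145 + 43/60 + 11/3600 = 145.7197222
  W ⇒ negate
Point 5:
  φ: 27 + 49/60 + 57.57/3600 = 27.8326583
  S → negative
  λ: 114° + 51/60 + 22.5/3600 = 114 + 0.850000 + 0.006250 = 114.8562500
  E ⇒ keep positive
Point 6:
  Lat: 1 + 26/60 + 27.6/3600 = 1.4410000
  S ⇒ negate
  Longitude: 37° + 33/60 + 16.8/3600 = 37 + 0.550000 + 0.004667 = 37.5546667
  hemisphere W, so the sign is −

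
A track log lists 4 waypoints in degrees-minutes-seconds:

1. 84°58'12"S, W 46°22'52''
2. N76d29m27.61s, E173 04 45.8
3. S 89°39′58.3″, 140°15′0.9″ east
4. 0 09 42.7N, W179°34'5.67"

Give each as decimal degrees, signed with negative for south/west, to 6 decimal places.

Point 1:
  Lat: 84° + 58/60 + 12/3600 = 84 + 0.966667 + 0.003333 = 84.9700000
  S → negative
  Lon: 46° + 22/60 + 52/3600 = 46 + 0.366667 + 0.014444 = 46.3811111
  W → negative
Point 2:
  Lat: 76 + 29/60 + 27.61/3600 = 76.4910028
  N ⇒ keep positive
  Longitude: 173° + 4/60 + 45.8/3600 = 173 + 0.066667 + 0.012722 = 173.0793889
  E → positive
Point 3:
  φ: 39′ + 58.3″ = 39.97167′; 89 + 39.97167/60 = 89.6661944
  hemisphere S, so the sign is −
  Lon: 140 + 15/60 + 0.9/3600 = 140.2502500
  E → positive
Point 4:
  Lat: 0° + 9/60 + 42.7/3600 = 0 + 0.150000 + 0.011861 = 0.1618611
  N → positive
  λ: 34′ + 5.67″ = 34.09450′; 179 + 34.09450/60 = 179.5682417
  hemisphere W, so the sign is −

1. -84.970000, -46.381111
2. 76.491003, 173.079389
3. -89.666194, 140.250250
4. 0.161861, -179.568242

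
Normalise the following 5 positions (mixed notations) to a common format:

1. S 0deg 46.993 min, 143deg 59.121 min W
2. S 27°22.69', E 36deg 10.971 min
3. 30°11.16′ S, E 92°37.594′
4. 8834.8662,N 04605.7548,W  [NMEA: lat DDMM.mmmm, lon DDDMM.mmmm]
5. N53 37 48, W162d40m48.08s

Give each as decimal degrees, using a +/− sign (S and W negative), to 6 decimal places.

1. -0.783217, -143.985350
2. -27.378167, 36.182850
3. -30.186000, 92.626567
4. 88.581103, -46.095913
5. 53.630000, -162.680022

Point 1:
  Lat: 0 + 46.993/60 = 0.7832167
  S ⇒ negate
  Lon: 59.121′ = 0.985350°; total 143.9853500
  W ⇒ negate
Point 2:
  φ: 22.69′ = 0.378167°; total 27.3781667
  hemisphere S, so the sign is −
  λ: 10.971′ = 0.182850°; total 36.1828500
  E → positive
Point 3:
  Latitude: 11.16′ = 0.186000°; total 30.1860000
  hemisphere S, so the sign is −
  λ: 92 + 37.594/60 = 92.6265667
  E → positive
Point 4:
  Lat: degrees = first 2 digits = 88, minutes = 34.8662; 88 + 34.8662/60 = 88.5811033
  N ⇒ keep positive
  Longitude: degrees = first 3 digits = 46, minutes = 5.7548; 46 + 5.7548/60 = 46.0959133
  W → negative
Point 5:
  φ: 53 + 37/60 + 48/3600 = 53.6300000
  N → positive
  λ: 162 + 40/60 + 48.08/3600 = 162.6800222
  W → negative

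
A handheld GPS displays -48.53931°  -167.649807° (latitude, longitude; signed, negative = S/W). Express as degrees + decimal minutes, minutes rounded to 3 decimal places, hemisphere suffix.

48° 32.359′ S, 167° 38.988′ W

Latitude is negative → S; |value| = 48.539310
Lat: 48° + 0.539310 × 60 = 48° 32.35860′
Longitude is negative → W; |value| = 167.649807
Longitude: fractional part 0.649807 → 38.98842 minutes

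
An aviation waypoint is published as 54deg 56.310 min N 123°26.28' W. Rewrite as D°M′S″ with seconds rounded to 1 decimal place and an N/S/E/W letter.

Latitude: 56.31000′ → 56′ and 0.31000 × 60 = 18.600″
Longitude: 26.28000′ → 26′ and 0.28000 × 60 = 16.800″

54°56′18.6″ N, 123°26′16.8″ W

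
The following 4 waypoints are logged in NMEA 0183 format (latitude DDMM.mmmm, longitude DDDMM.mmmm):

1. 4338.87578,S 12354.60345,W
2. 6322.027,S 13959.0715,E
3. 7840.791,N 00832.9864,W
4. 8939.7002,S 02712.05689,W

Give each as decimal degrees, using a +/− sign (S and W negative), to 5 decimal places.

Point 1:
  Latitude: degrees = first 2 digits = 43, minutes = 38.87578; 43 + 38.87578/60 = 43.647930
  hemisphere S, so the sign is −
  λ: degrees = first 3 digits = 123, minutes = 54.60345; 123 + 54.60345/60 = 123.910058
  hemisphere W, so the sign is −
Point 2:
  Lat: degrees = first 2 digits = 63, minutes = 22.027; 63 + 22.027/60 = 63.367117
  hemisphere S, so the sign is −
  λ: degrees = first 3 digits = 139, minutes = 59.0715; 139 + 59.0715/60 = 139.984525
  E ⇒ keep positive
Point 3:
  Lat: degrees = first 2 digits = 78, minutes = 40.791; 78 + 40.791/60 = 78.679850
  N → positive
  Longitude: degrees = first 3 digits = 8, minutes = 32.9864; 8 + 32.9864/60 = 8.549773
  W ⇒ negate
Point 4:
  Lat: degrees = first 2 digits = 89, minutes = 39.7002; 89 + 39.7002/60 = 89.661670
  S ⇒ negate
  Lon: degrees = first 3 digits = 27, minutes = 12.05689; 27 + 12.05689/60 = 27.200948
  hemisphere W, so the sign is −

1. -43.64793, -123.91006
2. -63.36712, 139.98453
3. 78.67985, -8.54977
4. -89.66167, -27.20095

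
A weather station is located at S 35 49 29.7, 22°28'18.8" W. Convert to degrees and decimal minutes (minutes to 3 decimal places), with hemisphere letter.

35° 49.495′ S, 22° 28.313′ W

φ: seconds/60 = 0.49500; minutes = 49 + 0.49500 = 49.49500
λ: seconds/60 = 0.31333; minutes = 28 + 0.31333 = 28.31333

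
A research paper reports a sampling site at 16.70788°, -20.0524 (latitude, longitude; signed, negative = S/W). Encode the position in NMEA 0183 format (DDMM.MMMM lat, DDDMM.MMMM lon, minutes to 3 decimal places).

φ: fractional part 0.707880 → 42.47280 minutes
Longitude is negative → W; |value| = 20.052400
λ: 20° + 0.052400 × 60 = 20° 3.14400′

1642.473,N / 02003.144,W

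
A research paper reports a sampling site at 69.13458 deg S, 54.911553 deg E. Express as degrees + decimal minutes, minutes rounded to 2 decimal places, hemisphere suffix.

69° 8.07′ S, 54° 54.69′ E

φ: fractional part 0.134580 → 8.0748 minutes
Longitude: fractional part 0.911553 → 54.6932 minutes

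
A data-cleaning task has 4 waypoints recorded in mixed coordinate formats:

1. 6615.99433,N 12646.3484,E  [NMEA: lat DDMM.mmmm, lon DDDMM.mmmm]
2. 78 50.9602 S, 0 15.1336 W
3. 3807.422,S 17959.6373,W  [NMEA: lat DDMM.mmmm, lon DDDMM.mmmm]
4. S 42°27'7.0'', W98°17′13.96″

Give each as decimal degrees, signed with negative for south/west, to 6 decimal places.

Point 1:
  Latitude: degrees = first 2 digits = 66, minutes = 15.99433; 66 + 15.99433/60 = 66.2665722
  N ⇒ keep positive
  Longitude: split at 3 digits → 126° and 46.3484′; 126 + 46.3484/60 = 126.7724733
  E → positive
Point 2:
  φ: 78 + 50.9602/60 = 78.8493367
  S → negative
  Longitude: 0 + 15.1336/60 = 0.2522267
  W ⇒ negate
Point 3:
  Latitude: degrees = first 2 digits = 38, minutes = 7.422; 38 + 7.422/60 = 38.1237000
  S ⇒ negate
  Lon: split at 3 digits → 179° and 59.6373′; 179 + 59.6373/60 = 179.9939550
  W ⇒ negate
Point 4:
  φ: 42 + 27/60 + 7/3600 = 42.4519444
  hemisphere S, so the sign is −
  λ: 17′ + 13.96″ = 17.23267′; 98 + 17.23267/60 = 98.2872111
  W → negative

1. 66.266572, 126.772473
2. -78.849337, -0.252227
3. -38.123700, -179.993955
4. -42.451944, -98.287211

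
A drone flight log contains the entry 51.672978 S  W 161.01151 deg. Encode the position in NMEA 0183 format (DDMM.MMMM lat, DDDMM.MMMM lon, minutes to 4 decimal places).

Latitude: 51° + 0.672978 × 60 = 51° 40.378680′
Longitude: fractional part 0.011510 → 0.690600 minutes

5140.3787,S / 16100.6906,W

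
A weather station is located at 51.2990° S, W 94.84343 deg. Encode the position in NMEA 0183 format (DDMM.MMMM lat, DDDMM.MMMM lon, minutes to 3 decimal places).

5117.940,S / 09450.606,W

φ: fractional part 0.299000 → 17.94000 minutes
λ: fractional part 0.843430 → 50.60580 minutes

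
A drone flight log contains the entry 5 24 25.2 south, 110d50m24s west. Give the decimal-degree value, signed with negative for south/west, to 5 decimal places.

-5.40700, -110.84000

Latitude: 5 + 24/60 + 25.2/3600 = 5.407000
S ⇒ negate
Lon: 110° + 50/60 + 24/3600 = 110 + 0.833333 + 0.006667 = 110.840000
hemisphere W, so the sign is −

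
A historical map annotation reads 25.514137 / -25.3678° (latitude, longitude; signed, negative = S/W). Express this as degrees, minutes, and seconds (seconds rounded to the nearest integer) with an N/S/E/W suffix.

Latitude: 0.514137 × 60 = 30.84822′ → 30′, remainder × 60 = 50.89″
Longitude is negative → W; |value| = 25.367800
λ: whole degrees 25; 22.06800′ → 22′ and 4.08″

25°30′51″ N, 25°22′4″ W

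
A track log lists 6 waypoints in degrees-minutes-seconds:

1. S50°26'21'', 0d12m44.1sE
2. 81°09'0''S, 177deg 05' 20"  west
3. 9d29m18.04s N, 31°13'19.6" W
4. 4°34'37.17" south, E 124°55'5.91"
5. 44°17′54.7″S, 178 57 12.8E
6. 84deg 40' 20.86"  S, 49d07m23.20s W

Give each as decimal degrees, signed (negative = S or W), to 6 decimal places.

Point 1:
  Lat: 50° + 26/60 + 21/3600 = 50 + 0.433333 + 0.005833 = 50.4391667
  hemisphere S, so the sign is −
  λ: 0° + 12/60 + 44.1/3600 = 0 + 0.200000 + 0.012250 = 0.2122500
  E → positive
Point 2:
  Lat: 9′ + 0″ = 9.00000′; 81 + 9.00000/60 = 81.1500000
  hemisphere S, so the sign is −
  Longitude: 177° + 5/60 + 20/3600 = 177 + 0.083333 + 0.005556 = 177.0888889
  hemisphere W, so the sign is −
Point 3:
  φ: 9 + 29/60 + 18.04/3600 = 9.4883444
  N → positive
  Longitude: 13′ + 19.6″ = 13.32667′; 31 + 13.32667/60 = 31.2221111
  W ⇒ negate
Point 4:
  φ: 4° + 34/60 + 37.17/3600 = 4 + 0.566667 + 0.010325 = 4.5769917
  S ⇒ negate
  Lon: 55′ + 5.91″ = 55.09850′; 124 + 55.09850/60 = 124.9183083
  E ⇒ keep positive
Point 5:
  φ: 17′ + 54.7″ = 17.91167′; 44 + 17.91167/60 = 44.2985278
  hemisphere S, so the sign is −
  Lon: 57′ + 12.8″ = 57.21333′; 178 + 57.21333/60 = 178.9535556
  E → positive
Point 6:
  Latitude: 40′ + 20.86″ = 40.34767′; 84 + 40.34767/60 = 84.6724611
  S ⇒ negate
  Lon: 7′ + 23.2″ = 7.38667′; 49 + 7.38667/60 = 49.1231111
  W ⇒ negate

1. -50.439167, 0.212250
2. -81.150000, -177.088889
3. 9.488344, -31.222111
4. -4.576992, 124.918308
5. -44.298528, 178.953556
6. -84.672461, -49.123111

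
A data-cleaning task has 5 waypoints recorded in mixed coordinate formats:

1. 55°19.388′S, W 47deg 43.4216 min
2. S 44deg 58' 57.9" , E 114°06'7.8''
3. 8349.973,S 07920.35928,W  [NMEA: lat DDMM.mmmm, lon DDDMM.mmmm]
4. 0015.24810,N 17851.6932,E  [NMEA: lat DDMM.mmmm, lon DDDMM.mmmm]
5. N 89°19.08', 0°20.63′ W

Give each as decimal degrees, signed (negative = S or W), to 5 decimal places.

Point 1:
  Lat: 19.388′ = 0.323133°; total 55.323133
  S ⇒ negate
  λ: 43.4216′ = 0.723693°; total 47.723693
  W ⇒ negate
Point 2:
  Latitude: 44° + 58/60 + 57.9/3600 = 44 + 0.966667 + 0.016083 = 44.982750
  hemisphere S, so the sign is −
  Lon: 114° + 6/60 + 7.8/3600 = 114 + 0.100000 + 0.002167 = 114.102167
  E ⇒ keep positive
Point 3:
  Latitude: split at 2 digits → 83° and 49.973′; 83 + 49.973/60 = 83.832883
  S → negative
  λ: degrees = first 3 digits = 79, minutes = 20.35928; 79 + 20.35928/60 = 79.339321
  W ⇒ negate
Point 4:
  φ: degrees = first 2 digits = 0, minutes = 15.2481; 0 + 15.2481/60 = 0.254135
  N → positive
  λ: degrees = first 3 digits = 178, minutes = 51.6932; 178 + 51.6932/60 = 178.861553
  E ⇒ keep positive
Point 5:
  Latitude: 19.08′ = 0.318000°; total 89.318000
  N → positive
  λ: 0 + 20.63/60 = 0.343833
  W → negative

1. -55.32313, -47.72369
2. -44.98275, 114.10217
3. -83.83288, -79.33932
4. 0.25414, 178.86155
5. 89.31800, -0.34383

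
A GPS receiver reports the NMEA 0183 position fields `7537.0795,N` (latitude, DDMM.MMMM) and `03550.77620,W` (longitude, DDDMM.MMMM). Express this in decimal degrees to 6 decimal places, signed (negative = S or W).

75.617992, -35.846270

Lat: degrees = first 2 digits = 75, minutes = 37.0795; 75 + 37.0795/60 = 75.6179917
N → positive
Lon: split at 3 digits → 035° and 50.7762′; 35 + 50.7762/60 = 35.8462700
W → negative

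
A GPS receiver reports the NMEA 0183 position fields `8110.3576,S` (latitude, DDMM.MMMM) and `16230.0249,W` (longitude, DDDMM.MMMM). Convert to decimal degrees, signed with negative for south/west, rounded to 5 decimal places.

-81.17263, -162.50042

Latitude: degrees = first 2 digits = 81, minutes = 10.3576; 81 + 10.3576/60 = 81.172627
hemisphere S, so the sign is −
λ: degrees = first 3 digits = 162, minutes = 30.0249; 162 + 30.0249/60 = 162.500415
W ⇒ negate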